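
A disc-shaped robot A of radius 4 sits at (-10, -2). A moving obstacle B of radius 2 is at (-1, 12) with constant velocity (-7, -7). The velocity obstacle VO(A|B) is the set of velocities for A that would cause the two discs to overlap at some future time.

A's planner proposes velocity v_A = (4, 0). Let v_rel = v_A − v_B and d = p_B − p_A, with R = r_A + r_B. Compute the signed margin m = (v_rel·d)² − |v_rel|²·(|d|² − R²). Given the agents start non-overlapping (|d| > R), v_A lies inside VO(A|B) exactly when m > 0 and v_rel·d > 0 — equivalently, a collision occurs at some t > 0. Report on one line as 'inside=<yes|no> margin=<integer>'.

d = (9, 14),  |d|² = 277;  R = 4+2 = 6,  c = 277−6² = 241
v_rel = (11, 7),  |v_rel|² = 170;  v_rel·d = (11)·(9) + (7)·(14) = 197
170·t² − 394·t + 241 = 0  ⇒  m = 197² − 170·241 = -2161
m = -2161 < 0,  v_rel·d = 197 > 0  ⇒  outside

inside=no margin=-2161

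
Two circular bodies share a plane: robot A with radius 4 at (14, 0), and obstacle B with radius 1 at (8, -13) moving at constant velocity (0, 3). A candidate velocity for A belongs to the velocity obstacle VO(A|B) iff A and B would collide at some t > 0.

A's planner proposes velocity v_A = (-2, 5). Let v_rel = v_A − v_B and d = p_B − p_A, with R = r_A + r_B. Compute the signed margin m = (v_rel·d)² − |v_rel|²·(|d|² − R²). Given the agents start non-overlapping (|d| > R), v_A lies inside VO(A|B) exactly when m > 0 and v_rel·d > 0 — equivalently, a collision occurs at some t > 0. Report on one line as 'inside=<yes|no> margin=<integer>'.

d = (-6, -13),  |d|² = 205;  R = 4+1 = 5,  c = 205−5² = 180
v_rel = (-2, 2),  |v_rel|² = 8;  v_rel·d = (-2)·(-6) + (2)·(-13) = -14
8·t² + 28·t + 180 = 0  ⇒  m = (-14)² − 8·180 = -1244
m = -1244 < 0,  v_rel·d = -14 < 0  ⇒  outside

inside=no margin=-1244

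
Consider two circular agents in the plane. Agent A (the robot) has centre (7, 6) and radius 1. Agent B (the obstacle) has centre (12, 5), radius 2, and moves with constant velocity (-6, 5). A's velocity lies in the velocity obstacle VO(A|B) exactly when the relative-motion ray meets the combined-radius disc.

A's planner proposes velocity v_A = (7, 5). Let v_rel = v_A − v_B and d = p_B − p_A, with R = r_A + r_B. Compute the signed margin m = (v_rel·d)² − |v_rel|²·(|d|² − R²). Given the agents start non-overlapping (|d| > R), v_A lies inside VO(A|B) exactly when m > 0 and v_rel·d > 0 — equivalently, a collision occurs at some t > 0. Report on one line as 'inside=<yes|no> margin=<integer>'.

d = (5, -1),  |d|² = 26;  R = 1+2 = 3,  c = 26−3² = 17
v_rel = (13, 0),  |v_rel|² = 169;  v_rel·d = (13)·(5) + (0)·(-1) = 65
169·t² − 130·t + 17 = 0  ⇒  m = 65² − 169·17 = 1352
m = 1352 > 0,  v_rel·d = 65 > 0  ⇒  inside

inside=yes margin=1352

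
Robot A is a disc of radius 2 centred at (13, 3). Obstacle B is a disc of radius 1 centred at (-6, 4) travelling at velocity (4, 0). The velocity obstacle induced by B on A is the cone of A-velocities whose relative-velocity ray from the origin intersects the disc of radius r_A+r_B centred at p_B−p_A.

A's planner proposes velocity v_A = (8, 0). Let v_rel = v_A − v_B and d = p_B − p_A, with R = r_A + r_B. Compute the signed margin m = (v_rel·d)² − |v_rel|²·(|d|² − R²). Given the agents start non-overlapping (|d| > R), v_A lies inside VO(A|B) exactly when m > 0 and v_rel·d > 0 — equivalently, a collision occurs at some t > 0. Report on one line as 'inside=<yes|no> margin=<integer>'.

d = (-19, 1),  |d|² = 362;  R = 2+1 = 3,  c = 362−3² = 353
v_rel = (4, 0),  |v_rel|² = 16;  v_rel·d = (4)·(-19) + (0)·(1) = -76
16·t² + 152·t + 353 = 0  ⇒  m = (-76)² − 16·353 = 128
m = 128 > 0,  v_rel·d = -76 < 0  ⇒  outside

inside=no margin=128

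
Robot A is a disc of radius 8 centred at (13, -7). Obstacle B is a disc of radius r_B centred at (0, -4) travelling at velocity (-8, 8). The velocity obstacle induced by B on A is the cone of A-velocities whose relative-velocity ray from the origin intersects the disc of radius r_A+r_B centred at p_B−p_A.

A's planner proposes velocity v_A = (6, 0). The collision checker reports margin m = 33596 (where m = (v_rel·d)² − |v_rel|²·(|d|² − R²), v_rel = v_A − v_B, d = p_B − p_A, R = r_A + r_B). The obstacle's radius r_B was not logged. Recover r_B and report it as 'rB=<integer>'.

m = 33596
d = (-13, 3);  v_rel = (14, -8),  |v_rel|² = 260
v_rel×d = (14)·(3) − (-8)·(-13) = -62
since m = R²·260 − (-62)²:  R² = (3844 + 33596) / 260 = 144
R = √144 = 12  ⇒  r_B = 12 − 8 = 4

rB=4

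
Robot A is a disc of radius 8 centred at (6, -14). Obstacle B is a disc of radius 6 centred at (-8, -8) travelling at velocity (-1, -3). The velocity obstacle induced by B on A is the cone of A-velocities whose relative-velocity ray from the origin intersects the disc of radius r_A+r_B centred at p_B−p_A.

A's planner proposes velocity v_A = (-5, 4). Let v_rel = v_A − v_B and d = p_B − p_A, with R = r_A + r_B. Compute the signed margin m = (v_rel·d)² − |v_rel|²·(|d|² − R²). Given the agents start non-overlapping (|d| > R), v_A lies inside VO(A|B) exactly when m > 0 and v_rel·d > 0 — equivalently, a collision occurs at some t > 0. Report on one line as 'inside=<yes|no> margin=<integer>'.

d = (-14, 6),  |d|² = 232;  R = 8+6 = 14,  c = 232−14² = 36
v_rel = (-4, 7),  |v_rel|² = 65;  v_rel·d = (-4)·(-14) + (7)·(6) = 98
65·t² − 196·t + 36 = 0  ⇒  m = 98² − 65·36 = 7264
m = 7264 > 0,  v_rel·d = 98 > 0  ⇒  inside

inside=yes margin=7264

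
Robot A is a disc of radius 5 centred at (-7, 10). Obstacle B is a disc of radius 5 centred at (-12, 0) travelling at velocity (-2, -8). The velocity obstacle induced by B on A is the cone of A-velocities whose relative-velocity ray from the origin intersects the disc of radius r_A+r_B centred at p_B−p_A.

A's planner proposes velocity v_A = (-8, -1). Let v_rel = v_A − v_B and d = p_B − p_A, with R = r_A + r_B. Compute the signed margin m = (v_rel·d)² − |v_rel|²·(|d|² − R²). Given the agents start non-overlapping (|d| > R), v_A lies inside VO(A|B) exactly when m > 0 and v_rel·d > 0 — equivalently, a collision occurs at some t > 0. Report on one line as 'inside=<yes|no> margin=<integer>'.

d = (-5, -10),  |d|² = 125;  R = 5+5 = 10,  c = 125−10² = 25
v_rel = (-6, 7),  |v_rel|² = 85;  v_rel·d = (-6)·(-5) + (7)·(-10) = -40
85·t² + 80·t + 25 = 0  ⇒  m = (-40)² − 85·25 = -525
m = -525 < 0,  v_rel·d = -40 < 0  ⇒  outside

inside=no margin=-525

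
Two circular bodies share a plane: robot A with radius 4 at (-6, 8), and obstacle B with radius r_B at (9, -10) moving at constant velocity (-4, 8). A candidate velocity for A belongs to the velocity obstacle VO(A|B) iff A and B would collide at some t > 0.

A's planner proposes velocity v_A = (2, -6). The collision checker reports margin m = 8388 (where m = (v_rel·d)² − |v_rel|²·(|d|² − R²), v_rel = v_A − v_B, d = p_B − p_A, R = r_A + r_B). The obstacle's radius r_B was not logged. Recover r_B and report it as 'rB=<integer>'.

m = 8388
d = (15, -18);  v_rel = (6, -14),  |v_rel|² = 232
v_rel×d = (6)·(-18) − (-14)·(15) = 102
since m = R²·232 − 102²:  R² = (10404 + 8388) / 232 = 81
R = √81 = 9  ⇒  r_B = 9 − 4 = 5

rB=5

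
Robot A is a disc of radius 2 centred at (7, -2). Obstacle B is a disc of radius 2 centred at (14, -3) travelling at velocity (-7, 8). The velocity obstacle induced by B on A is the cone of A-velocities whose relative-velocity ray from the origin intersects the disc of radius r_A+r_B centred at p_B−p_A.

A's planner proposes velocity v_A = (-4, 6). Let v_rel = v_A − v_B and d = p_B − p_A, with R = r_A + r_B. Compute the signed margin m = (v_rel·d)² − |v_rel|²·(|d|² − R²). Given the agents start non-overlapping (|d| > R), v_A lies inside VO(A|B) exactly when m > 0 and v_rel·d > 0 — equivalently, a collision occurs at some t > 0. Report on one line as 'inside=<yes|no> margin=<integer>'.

d = (7, -1),  |d|² = 50;  R = 2+2 = 4,  c = 50−4² = 34
v_rel = (3, -2),  |v_rel|² = 13;  v_rel·d = (3)·(7) + (-2)·(-1) = 23
13·t² − 46·t + 34 = 0  ⇒  m = 23² − 13·34 = 87
m = 87 > 0,  v_rel·d = 23 > 0  ⇒  inside

inside=yes margin=87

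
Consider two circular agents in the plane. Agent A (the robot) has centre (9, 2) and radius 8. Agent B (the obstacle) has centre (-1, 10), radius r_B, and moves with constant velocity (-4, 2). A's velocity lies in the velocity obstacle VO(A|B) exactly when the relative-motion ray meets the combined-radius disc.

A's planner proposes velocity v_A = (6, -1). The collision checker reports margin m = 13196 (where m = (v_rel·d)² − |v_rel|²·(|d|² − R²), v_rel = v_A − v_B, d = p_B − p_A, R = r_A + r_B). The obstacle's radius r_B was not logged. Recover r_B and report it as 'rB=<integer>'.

m = 13196
d = (-10, 8);  v_rel = (10, -3),  |v_rel|² = 109
v_rel×d = (10)·(8) − (-3)·(-10) = 50
since m = R²·109 − 50²:  R² = (2500 + 13196) / 109 = 144
R = √144 = 12  ⇒  r_B = 12 − 8 = 4

rB=4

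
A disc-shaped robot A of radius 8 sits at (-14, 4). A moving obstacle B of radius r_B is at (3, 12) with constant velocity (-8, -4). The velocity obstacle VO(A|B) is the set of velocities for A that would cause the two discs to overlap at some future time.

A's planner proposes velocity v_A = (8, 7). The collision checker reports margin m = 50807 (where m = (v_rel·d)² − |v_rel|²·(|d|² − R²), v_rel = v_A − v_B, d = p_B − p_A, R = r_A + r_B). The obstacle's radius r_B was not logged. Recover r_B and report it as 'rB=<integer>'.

m = 50807
d = (17, 8);  v_rel = (16, 11),  |v_rel|² = 377
v_rel×d = (16)·(8) − (11)·(17) = -59
since m = R²·377 − (-59)²:  R² = (3481 + 50807) / 377 = 144
R = √144 = 12  ⇒  r_B = 12 − 8 = 4

rB=4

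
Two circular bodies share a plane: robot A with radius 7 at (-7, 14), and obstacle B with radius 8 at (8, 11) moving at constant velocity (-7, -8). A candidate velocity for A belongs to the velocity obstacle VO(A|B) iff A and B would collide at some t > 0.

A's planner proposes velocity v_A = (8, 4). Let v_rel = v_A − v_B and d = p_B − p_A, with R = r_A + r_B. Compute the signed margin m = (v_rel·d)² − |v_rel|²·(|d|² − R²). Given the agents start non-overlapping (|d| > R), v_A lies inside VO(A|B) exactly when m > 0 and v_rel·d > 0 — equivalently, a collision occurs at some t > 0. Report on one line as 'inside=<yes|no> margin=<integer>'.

d = (15, -3),  |d|² = 234;  R = 7+8 = 15,  c = 234−15² = 9
v_rel = (15, 12),  |v_rel|² = 369;  v_rel·d = (15)·(15) + (12)·(-3) = 189
369·t² − 378·t + 9 = 0  ⇒  m = 189² − 369·9 = 32400
m = 32400 > 0,  v_rel·d = 189 > 0  ⇒  inside

inside=yes margin=32400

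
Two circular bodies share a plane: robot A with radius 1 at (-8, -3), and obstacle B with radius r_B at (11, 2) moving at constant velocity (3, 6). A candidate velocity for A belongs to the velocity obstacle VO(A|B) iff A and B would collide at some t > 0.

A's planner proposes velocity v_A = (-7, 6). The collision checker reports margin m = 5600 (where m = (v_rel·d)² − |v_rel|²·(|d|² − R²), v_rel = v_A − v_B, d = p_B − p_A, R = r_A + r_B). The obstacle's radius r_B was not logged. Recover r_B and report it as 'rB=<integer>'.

m = 5600
d = (19, 5);  v_rel = (-10, 0),  |v_rel|² = 100
v_rel×d = (-10)·(5) − (0)·(19) = -50
since m = R²·100 − (-50)²:  R² = (2500 + 5600) / 100 = 81
R = √81 = 9  ⇒  r_B = 9 − 1 = 8

rB=8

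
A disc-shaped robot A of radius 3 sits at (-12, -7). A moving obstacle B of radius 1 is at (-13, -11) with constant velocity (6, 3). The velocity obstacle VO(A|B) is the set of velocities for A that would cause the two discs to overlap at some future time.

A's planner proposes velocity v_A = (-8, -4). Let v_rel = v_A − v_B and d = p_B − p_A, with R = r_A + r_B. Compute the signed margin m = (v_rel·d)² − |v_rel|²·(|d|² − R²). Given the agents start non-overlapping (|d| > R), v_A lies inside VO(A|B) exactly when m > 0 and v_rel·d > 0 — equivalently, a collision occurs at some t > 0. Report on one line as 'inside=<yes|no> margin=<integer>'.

d = (-1, -4),  |d|² = 17;  R = 3+1 = 4,  c = 17−4² = 1
v_rel = (-14, -7),  |v_rel|² = 245;  v_rel·d = (-14)·(-1) + (-7)·(-4) = 42
245·t² − 84·t + 1 = 0  ⇒  m = 42² − 245·1 = 1519
m = 1519 > 0,  v_rel·d = 42 > 0  ⇒  inside

inside=yes margin=1519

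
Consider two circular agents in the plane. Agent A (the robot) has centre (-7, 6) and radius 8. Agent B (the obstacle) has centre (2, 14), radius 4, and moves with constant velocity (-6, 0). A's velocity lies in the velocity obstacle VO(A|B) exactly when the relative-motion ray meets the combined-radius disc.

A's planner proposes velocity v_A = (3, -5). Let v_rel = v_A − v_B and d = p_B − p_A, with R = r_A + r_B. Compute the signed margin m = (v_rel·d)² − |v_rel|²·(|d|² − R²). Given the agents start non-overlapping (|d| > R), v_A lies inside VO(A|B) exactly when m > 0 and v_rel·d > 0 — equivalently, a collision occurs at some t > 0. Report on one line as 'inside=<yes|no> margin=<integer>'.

d = (9, 8),  |d|² = 145;  R = 8+4 = 12,  c = 145−12² = 1
v_rel = (9, -5),  |v_rel|² = 106;  v_rel·d = (9)·(9) + (-5)·(8) = 41
106·t² − 82·t + 1 = 0  ⇒  m = 41² − 106·1 = 1575
m = 1575 > 0,  v_rel·d = 41 > 0  ⇒  inside

inside=yes margin=1575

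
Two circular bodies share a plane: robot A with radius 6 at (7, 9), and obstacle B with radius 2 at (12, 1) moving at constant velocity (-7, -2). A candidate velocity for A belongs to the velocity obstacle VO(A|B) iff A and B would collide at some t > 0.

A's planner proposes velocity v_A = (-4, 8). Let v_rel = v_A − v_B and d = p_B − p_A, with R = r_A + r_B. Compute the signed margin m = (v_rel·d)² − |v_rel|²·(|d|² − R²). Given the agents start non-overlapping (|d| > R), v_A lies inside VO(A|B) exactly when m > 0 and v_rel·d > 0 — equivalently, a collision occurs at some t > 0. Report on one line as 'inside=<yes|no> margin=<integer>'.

d = (5, -8),  |d|² = 89;  R = 6+2 = 8,  c = 89−8² = 25
v_rel = (3, 10),  |v_rel|² = 109;  v_rel·d = (3)·(5) + (10)·(-8) = -65
109·t² + 130·t + 25 = 0  ⇒  m = (-65)² − 109·25 = 1500
m = 1500 > 0,  v_rel·d = -65 < 0  ⇒  outside

inside=no margin=1500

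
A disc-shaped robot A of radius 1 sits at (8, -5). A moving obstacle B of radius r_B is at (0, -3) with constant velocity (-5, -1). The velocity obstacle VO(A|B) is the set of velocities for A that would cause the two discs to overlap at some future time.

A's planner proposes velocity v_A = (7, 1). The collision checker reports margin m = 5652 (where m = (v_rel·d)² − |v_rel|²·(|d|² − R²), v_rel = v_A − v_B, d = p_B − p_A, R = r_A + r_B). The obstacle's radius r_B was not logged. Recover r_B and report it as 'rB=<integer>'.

m = 5652
d = (-8, 2);  v_rel = (12, 2),  |v_rel|² = 148
v_rel×d = (12)·(2) − (2)·(-8) = 40
since m = R²·148 − 40²:  R² = (1600 + 5652) / 148 = 49
R = √49 = 7  ⇒  r_B = 7 − 1 = 6

rB=6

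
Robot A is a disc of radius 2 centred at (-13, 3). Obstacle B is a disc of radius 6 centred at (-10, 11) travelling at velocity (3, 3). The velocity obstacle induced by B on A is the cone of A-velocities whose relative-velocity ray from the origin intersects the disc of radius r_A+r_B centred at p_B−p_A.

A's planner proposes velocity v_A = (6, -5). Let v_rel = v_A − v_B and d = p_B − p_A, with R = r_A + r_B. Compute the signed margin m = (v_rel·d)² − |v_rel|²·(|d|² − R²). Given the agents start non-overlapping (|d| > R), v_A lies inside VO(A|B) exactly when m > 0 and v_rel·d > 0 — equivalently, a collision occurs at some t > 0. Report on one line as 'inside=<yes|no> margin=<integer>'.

d = (3, 8),  |d|² = 73;  R = 2+6 = 8,  c = 73−8² = 9
v_rel = (3, -8),  |v_rel|² = 73;  v_rel·d = (3)·(3) + (-8)·(8) = -55
73·t² + 110·t + 9 = 0  ⇒  m = (-55)² − 73·9 = 2368
m = 2368 > 0,  v_rel·d = -55 < 0  ⇒  outside

inside=no margin=2368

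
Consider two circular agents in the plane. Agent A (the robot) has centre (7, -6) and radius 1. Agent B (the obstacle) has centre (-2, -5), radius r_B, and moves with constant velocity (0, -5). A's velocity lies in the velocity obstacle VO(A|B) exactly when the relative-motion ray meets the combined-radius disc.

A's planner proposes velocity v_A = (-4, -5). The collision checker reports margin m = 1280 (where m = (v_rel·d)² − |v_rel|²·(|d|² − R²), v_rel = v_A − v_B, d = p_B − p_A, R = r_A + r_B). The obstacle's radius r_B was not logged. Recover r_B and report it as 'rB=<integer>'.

m = 1280
d = (-9, 1);  v_rel = (-4, 0),  |v_rel|² = 16
v_rel×d = (-4)·(1) − (0)·(-9) = -4
since m = R²·16 − (-4)²:  R² = (16 + 1280) / 16 = 81
R = √81 = 9  ⇒  r_B = 9 − 1 = 8

rB=8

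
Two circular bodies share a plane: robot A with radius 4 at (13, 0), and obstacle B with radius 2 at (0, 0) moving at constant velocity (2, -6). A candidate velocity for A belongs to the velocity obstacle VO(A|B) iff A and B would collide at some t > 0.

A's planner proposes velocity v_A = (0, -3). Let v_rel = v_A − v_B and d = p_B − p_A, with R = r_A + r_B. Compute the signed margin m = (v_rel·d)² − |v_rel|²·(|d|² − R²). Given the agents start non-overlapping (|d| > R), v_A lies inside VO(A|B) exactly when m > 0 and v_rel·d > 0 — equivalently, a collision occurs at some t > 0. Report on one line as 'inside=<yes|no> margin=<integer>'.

d = (-13, 0),  |d|² = 169;  R = 4+2 = 6,  c = 169−6² = 133
v_rel = (-2, 3),  |v_rel|² = 13;  v_rel·d = (-2)·(-13) + (3)·(0) = 26
13·t² − 52·t + 133 = 0  ⇒  m = 26² − 13·133 = -1053
m = -1053 < 0,  v_rel·d = 26 > 0  ⇒  outside

inside=no margin=-1053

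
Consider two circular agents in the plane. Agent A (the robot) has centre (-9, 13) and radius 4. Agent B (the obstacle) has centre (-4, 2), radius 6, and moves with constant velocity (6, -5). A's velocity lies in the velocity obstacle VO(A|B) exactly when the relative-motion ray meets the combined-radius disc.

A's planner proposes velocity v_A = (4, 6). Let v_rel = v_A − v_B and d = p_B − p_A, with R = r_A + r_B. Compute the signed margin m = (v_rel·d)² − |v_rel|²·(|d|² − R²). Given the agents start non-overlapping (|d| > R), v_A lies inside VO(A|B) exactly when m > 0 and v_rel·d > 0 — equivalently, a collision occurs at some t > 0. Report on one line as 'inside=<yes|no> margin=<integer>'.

d = (5, -11),  |d|² = 146;  R = 4+6 = 10,  c = 146−10² = 46
v_rel = (-2, 11),  |v_rel|² = 125;  v_rel·d = (-2)·(5) + (11)·(-11) = -131
125·t² + 262·t + 46 = 0  ⇒  m = (-131)² − 125·46 = 11411
m = 11411 > 0,  v_rel·d = -131 < 0  ⇒  outside

inside=no margin=11411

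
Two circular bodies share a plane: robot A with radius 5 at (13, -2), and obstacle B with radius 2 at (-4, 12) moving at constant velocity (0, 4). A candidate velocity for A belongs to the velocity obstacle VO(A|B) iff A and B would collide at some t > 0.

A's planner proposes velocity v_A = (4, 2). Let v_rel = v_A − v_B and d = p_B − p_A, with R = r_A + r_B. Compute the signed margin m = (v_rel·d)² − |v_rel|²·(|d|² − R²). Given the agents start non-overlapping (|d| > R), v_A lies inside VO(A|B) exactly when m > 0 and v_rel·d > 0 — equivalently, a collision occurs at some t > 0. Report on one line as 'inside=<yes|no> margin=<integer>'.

d = (-17, 14),  |d|² = 485;  R = 5+2 = 7,  c = 485−7² = 436
v_rel = (4, -2),  |v_rel|² = 20;  v_rel·d = (4)·(-17) + (-2)·(14) = -96
20·t² + 192·t + 436 = 0  ⇒  m = (-96)² − 20·436 = 496
m = 496 > 0,  v_rel·d = -96 < 0  ⇒  outside

inside=no margin=496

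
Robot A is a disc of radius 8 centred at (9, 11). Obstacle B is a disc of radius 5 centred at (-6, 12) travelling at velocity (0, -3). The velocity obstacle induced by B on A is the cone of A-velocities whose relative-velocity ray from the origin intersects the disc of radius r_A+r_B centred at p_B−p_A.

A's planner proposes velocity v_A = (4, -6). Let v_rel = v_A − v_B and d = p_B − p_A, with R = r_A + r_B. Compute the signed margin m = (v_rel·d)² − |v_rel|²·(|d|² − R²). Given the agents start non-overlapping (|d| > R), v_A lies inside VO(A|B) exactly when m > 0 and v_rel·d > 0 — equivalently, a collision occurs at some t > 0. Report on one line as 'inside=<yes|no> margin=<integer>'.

d = (-15, 1),  |d|² = 226;  R = 8+5 = 13,  c = 226−13² = 57
v_rel = (4, -3),  |v_rel|² = 25;  v_rel·d = (4)·(-15) + (-3)·(1) = -63
25·t² + 126·t + 57 = 0  ⇒  m = (-63)² − 25·57 = 2544
m = 2544 > 0,  v_rel·d = -63 < 0  ⇒  outside

inside=no margin=2544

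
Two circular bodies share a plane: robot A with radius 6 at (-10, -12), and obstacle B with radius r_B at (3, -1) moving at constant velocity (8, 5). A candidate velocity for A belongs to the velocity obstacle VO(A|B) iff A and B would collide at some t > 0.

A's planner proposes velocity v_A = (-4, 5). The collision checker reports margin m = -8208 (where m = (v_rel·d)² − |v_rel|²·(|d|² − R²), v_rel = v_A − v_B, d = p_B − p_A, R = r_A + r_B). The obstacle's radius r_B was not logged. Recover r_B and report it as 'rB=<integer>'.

m = -8208
d = (13, 11);  v_rel = (-12, 0),  |v_rel|² = 144
v_rel×d = (-12)·(11) − (0)·(13) = -132
since m = R²·144 − (-132)²:  R² = (17424 + -8208) / 144 = 64
R = √64 = 8  ⇒  r_B = 8 − 6 = 2

rB=2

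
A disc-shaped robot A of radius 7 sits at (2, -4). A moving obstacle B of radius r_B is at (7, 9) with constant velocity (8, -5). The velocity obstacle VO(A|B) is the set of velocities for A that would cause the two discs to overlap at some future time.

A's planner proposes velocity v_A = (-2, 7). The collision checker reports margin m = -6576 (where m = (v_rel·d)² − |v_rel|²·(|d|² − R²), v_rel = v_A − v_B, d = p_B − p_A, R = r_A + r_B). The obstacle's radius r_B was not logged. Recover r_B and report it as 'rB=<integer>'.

m = -6576
d = (5, 13);  v_rel = (-10, 12),  |v_rel|² = 244
v_rel×d = (-10)·(13) − (12)·(5) = -190
since m = R²·244 − (-190)²:  R² = (36100 + -6576) / 244 = 121
R = √121 = 11  ⇒  r_B = 11 − 7 = 4

rB=4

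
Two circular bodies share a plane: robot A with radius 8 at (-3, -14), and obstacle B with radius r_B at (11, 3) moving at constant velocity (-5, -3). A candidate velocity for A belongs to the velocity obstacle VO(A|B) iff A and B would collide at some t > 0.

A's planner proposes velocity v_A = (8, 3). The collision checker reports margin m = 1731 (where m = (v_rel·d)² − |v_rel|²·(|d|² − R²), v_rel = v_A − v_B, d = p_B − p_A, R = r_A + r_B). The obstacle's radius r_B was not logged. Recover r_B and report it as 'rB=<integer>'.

m = 1731
d = (14, 17);  v_rel = (13, 6),  |v_rel|² = 205
v_rel×d = (13)·(17) − (6)·(14) = 137
since m = R²·205 − 137²:  R² = (18769 + 1731) / 205 = 100
R = √100 = 10  ⇒  r_B = 10 − 8 = 2

rB=2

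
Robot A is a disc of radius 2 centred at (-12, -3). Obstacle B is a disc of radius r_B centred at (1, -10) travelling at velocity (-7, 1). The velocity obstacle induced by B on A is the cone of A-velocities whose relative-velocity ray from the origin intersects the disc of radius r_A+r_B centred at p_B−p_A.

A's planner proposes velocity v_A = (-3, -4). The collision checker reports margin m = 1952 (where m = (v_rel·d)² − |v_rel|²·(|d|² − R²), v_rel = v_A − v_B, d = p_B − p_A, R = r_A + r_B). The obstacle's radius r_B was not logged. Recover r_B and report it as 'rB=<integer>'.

m = 1952
d = (13, -7);  v_rel = (4, -5),  |v_rel|² = 41
v_rel×d = (4)·(-7) − (-5)·(13) = 37
since m = R²·41 − 37²:  R² = (1369 + 1952) / 41 = 81
R = √81 = 9  ⇒  r_B = 9 − 2 = 7

rB=7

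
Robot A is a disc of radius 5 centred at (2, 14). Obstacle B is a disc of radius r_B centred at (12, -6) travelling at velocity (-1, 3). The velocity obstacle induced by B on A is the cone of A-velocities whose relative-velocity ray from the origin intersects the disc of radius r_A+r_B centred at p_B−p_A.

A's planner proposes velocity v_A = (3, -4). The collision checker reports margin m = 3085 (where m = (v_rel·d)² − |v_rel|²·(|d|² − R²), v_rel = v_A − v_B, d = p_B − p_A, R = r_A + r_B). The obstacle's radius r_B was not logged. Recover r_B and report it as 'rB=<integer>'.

m = 3085
d = (10, -20);  v_rel = (4, -7),  |v_rel|² = 65
v_rel×d = (4)·(-20) − (-7)·(10) = -10
since m = R²·65 − (-10)²:  R² = (100 + 3085) / 65 = 49
R = √49 = 7  ⇒  r_B = 7 − 5 = 2

rB=2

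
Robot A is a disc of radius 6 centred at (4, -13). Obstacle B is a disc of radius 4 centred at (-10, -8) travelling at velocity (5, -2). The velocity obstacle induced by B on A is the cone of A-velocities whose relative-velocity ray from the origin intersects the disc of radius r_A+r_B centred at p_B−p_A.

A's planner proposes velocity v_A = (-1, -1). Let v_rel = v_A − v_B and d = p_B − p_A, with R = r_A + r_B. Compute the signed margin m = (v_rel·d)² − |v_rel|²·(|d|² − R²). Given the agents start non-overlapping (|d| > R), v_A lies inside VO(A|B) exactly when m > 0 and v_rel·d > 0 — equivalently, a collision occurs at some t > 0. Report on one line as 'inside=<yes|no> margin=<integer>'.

d = (-14, 5),  |d|² = 221;  R = 6+4 = 10,  c = 221−10² = 121
v_rel = (-6, 1),  |v_rel|² = 37;  v_rel·d = (-6)·(-14) + (1)·(5) = 89
37·t² − 178·t + 121 = 0  ⇒  m = 89² − 37·121 = 3444
m = 3444 > 0,  v_rel·d = 89 > 0  ⇒  inside

inside=yes margin=3444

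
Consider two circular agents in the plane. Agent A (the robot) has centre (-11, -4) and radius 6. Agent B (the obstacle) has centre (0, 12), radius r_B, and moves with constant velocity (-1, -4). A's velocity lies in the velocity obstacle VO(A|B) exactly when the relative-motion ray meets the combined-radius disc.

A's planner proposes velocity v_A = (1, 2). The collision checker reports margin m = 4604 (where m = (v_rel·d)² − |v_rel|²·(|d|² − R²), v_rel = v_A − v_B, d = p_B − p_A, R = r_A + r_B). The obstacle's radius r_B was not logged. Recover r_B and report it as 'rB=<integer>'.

m = 4604
d = (11, 16);  v_rel = (2, 6),  |v_rel|² = 40
v_rel×d = (2)·(16) − (6)·(11) = -34
since m = R²·40 − (-34)²:  R² = (1156 + 4604) / 40 = 144
R = √144 = 12  ⇒  r_B = 12 − 6 = 6

rB=6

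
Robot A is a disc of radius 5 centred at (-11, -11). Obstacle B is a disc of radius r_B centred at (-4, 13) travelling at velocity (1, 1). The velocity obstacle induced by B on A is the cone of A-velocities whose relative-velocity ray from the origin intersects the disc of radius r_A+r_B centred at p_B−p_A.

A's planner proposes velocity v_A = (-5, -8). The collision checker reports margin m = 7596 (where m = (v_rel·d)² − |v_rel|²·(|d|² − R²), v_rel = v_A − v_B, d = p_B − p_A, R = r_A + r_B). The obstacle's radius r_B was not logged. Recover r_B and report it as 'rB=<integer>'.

m = 7596
d = (7, 24);  v_rel = (-6, -9),  |v_rel|² = 117
v_rel×d = (-6)·(24) − (-9)·(7) = -81
since m = R²·117 − (-81)²:  R² = (6561 + 7596) / 117 = 121
R = √121 = 11  ⇒  r_B = 11 − 5 = 6

rB=6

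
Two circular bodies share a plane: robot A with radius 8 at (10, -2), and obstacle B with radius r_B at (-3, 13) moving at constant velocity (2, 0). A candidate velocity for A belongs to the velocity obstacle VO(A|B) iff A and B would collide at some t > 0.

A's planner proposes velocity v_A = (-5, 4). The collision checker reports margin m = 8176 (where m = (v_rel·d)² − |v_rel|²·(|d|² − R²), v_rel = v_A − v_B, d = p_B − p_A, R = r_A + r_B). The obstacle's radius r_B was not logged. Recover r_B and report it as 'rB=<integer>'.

m = 8176
d = (-13, 15);  v_rel = (-7, 4),  |v_rel|² = 65
v_rel×d = (-7)·(15) − (4)·(-13) = -53
since m = R²·65 − (-53)²:  R² = (2809 + 8176) / 65 = 169
R = √169 = 13  ⇒  r_B = 13 − 8 = 5

rB=5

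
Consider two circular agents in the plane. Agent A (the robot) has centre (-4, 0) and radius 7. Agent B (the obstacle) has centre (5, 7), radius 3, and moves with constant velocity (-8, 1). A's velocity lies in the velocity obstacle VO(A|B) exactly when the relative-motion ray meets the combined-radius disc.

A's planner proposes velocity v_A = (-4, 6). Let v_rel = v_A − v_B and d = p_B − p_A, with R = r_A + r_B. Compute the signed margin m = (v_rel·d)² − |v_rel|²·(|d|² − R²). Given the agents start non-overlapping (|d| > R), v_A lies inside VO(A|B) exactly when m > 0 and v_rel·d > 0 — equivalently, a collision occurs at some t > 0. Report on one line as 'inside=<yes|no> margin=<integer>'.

d = (9, 7),  |d|² = 130;  R = 7+3 = 10,  c = 130−10² = 30
v_rel = (4, 5),  |v_rel|² = 41;  v_rel·d = (4)·(9) + (5)·(7) = 71
41·t² − 142·t + 30 = 0  ⇒  m = 71² − 41·30 = 3811
m = 3811 > 0,  v_rel·d = 71 > 0  ⇒  inside

inside=yes margin=3811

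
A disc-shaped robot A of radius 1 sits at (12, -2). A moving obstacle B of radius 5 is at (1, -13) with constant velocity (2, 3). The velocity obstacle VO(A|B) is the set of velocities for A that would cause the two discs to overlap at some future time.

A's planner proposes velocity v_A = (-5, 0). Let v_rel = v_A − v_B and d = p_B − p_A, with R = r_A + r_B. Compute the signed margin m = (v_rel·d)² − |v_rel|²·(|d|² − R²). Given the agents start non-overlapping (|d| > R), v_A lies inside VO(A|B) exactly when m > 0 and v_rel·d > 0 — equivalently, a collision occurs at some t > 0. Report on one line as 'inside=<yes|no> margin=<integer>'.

d = (-11, -11),  |d|² = 242;  R = 1+5 = 6,  c = 242−6² = 206
v_rel = (-7, -3),  |v_rel|² = 58;  v_rel·d = (-7)·(-11) + (-3)·(-11) = 110
58·t² − 220·t + 206 = 0  ⇒  m = 110² − 58·206 = 152
m = 152 > 0,  v_rel·d = 110 > 0  ⇒  inside

inside=yes margin=152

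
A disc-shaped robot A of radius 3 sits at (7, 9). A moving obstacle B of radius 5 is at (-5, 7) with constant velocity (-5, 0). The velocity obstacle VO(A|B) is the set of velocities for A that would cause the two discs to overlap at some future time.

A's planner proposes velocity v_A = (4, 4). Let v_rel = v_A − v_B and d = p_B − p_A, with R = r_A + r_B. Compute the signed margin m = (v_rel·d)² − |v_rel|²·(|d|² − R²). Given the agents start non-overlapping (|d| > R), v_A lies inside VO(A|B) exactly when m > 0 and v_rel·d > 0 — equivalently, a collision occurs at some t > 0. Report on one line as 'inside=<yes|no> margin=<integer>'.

d = (-12, -2),  |d|² = 148;  R = 3+5 = 8,  c = 148−8² = 84
v_rel = (9, 4),  |v_rel|² = 97;  v_rel·d = (9)·(-12) + (4)·(-2) = -116
97·t² + 232·t + 84 = 0  ⇒  m = (-116)² − 97·84 = 5308
m = 5308 > 0,  v_rel·d = -116 < 0  ⇒  outside

inside=no margin=5308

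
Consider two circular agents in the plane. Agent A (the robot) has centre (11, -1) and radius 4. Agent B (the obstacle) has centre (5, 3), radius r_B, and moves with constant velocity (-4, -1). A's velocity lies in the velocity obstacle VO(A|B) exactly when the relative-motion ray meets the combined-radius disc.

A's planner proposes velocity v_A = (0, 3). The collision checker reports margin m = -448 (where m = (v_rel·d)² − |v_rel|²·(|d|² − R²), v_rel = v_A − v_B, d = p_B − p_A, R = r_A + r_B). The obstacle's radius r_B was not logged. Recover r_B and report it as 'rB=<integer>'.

m = -448
d = (-6, 4);  v_rel = (4, 4),  |v_rel|² = 32
v_rel×d = (4)·(4) − (4)·(-6) = 40
since m = R²·32 − 40²:  R² = (1600 + -448) / 32 = 36
R = √36 = 6  ⇒  r_B = 6 − 4 = 2

rB=2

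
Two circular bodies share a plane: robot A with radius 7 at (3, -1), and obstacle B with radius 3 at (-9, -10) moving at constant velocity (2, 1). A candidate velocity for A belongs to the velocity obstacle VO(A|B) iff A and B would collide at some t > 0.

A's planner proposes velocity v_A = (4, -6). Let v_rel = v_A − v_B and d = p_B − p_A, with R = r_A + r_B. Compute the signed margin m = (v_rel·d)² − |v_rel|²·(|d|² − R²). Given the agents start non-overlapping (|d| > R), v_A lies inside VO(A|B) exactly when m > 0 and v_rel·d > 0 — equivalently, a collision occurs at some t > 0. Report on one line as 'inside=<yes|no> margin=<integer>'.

d = (-12, -9),  |d|² = 225;  R = 7+3 = 10,  c = 225−10² = 125
v_rel = (2, -7),  |v_rel|² = 53;  v_rel·d = (2)·(-12) + (-7)·(-9) = 39
53·t² − 78·t + 125 = 0  ⇒  m = 39² − 53·125 = -5104
m = -5104 < 0,  v_rel·d = 39 > 0  ⇒  outside

inside=no margin=-5104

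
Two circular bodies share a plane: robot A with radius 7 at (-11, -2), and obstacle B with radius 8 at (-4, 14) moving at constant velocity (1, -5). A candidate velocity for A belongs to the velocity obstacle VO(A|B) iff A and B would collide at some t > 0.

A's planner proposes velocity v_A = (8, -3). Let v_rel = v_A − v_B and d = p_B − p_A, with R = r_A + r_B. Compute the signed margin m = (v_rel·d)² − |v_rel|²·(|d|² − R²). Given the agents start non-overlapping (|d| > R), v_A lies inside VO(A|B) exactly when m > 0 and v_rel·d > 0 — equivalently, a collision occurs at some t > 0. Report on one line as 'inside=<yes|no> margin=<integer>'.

d = (7, 16),  |d|² = 305;  R = 7+8 = 15,  c = 305−15² = 80
v_rel = (7, 2),  |v_rel|² = 53;  v_rel·d = (7)·(7) + (2)·(16) = 81
53·t² − 162·t + 80 = 0  ⇒  m = 81² − 53·80 = 2321
m = 2321 > 0,  v_rel·d = 81 > 0  ⇒  inside

inside=yes margin=2321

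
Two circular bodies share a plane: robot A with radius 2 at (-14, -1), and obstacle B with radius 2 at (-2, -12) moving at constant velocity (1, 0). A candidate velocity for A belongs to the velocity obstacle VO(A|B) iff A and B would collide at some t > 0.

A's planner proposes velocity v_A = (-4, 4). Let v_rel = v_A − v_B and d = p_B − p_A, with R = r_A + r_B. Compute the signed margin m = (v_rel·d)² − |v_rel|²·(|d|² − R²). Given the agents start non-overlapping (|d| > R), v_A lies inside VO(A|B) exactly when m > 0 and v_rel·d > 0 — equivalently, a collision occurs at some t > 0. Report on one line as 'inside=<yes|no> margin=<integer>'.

d = (12, -11),  |d|² = 265;  R = 2+2 = 4,  c = 265−4² = 249
v_rel = (-5, 4),  |v_rel|² = 41;  v_rel·d = (-5)·(12) + (4)·(-11) = -104
41·t² + 208·t + 249 = 0  ⇒  m = (-104)² − 41·249 = 607
m = 607 > 0,  v_rel·d = -104 < 0  ⇒  outside

inside=no margin=607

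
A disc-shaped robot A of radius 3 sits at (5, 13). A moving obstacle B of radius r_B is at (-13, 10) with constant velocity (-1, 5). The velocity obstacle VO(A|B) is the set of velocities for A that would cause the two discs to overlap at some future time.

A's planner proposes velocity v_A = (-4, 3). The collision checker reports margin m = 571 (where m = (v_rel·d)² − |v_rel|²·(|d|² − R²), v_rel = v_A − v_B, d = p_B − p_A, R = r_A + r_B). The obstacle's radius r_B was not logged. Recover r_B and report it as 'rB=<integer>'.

m = 571
d = (-18, -3);  v_rel = (-3, -2),  |v_rel|² = 13
v_rel×d = (-3)·(-3) − (-2)·(-18) = -27
since m = R²·13 − (-27)²:  R² = (729 + 571) / 13 = 100
R = √100 = 10  ⇒  r_B = 10 − 3 = 7

rB=7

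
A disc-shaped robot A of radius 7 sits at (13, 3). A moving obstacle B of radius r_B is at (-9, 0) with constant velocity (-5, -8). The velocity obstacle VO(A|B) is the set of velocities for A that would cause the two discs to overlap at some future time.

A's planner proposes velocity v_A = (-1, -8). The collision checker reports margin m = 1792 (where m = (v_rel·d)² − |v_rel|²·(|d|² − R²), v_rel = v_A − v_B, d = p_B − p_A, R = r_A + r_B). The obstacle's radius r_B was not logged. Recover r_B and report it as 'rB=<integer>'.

m = 1792
d = (-22, -3);  v_rel = (4, 0),  |v_rel|² = 16
v_rel×d = (4)·(-3) − (0)·(-22) = -12
since m = R²·16 − (-12)²:  R² = (144 + 1792) / 16 = 121
R = √121 = 11  ⇒  r_B = 11 − 7 = 4

rB=4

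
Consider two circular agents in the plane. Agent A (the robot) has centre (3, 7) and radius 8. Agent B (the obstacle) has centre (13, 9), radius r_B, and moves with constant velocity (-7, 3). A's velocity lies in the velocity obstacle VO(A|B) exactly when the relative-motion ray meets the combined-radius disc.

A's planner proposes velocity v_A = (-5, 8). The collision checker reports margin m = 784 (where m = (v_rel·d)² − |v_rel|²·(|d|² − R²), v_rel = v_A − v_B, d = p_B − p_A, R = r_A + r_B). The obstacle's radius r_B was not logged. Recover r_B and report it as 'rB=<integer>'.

m = 784
d = (10, 2);  v_rel = (2, 5),  |v_rel|² = 29
v_rel×d = (2)·(2) − (5)·(10) = -46
since m = R²·29 − (-46)²:  R² = (2116 + 784) / 29 = 100
R = √100 = 10  ⇒  r_B = 10 − 8 = 2

rB=2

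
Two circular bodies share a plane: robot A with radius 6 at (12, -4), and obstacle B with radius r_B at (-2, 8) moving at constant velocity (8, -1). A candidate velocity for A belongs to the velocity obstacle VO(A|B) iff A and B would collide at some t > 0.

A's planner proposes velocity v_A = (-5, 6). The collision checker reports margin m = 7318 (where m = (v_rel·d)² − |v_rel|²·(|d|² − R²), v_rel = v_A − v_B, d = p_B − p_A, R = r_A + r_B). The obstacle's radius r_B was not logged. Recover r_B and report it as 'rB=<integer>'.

m = 7318
d = (-14, 12);  v_rel = (-13, 7),  |v_rel|² = 218
v_rel×d = (-13)·(12) − (7)·(-14) = -58
since m = R²·218 − (-58)²:  R² = (3364 + 7318) / 218 = 49
R = √49 = 7  ⇒  r_B = 7 − 6 = 1

rB=1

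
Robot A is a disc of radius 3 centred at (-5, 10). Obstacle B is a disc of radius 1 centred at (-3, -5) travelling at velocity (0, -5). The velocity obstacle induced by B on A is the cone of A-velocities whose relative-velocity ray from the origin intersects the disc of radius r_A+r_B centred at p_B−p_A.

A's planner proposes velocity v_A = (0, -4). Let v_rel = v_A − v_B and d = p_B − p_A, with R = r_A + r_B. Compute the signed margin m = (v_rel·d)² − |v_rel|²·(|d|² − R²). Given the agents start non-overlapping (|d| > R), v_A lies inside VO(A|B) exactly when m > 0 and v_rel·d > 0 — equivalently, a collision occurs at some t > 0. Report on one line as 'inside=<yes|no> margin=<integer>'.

d = (2, -15),  |d|² = 229;  R = 3+1 = 4,  c = 229−4² = 213
v_rel = (0, 1),  |v_rel|² = 1;  v_rel·d = (0)·(2) + (1)·(-15) = -15
1·t² + 30·t + 213 = 0  ⇒  m = (-15)² − 1·213 = 12
m = 12 > 0,  v_rel·d = -15 < 0  ⇒  outside

inside=no margin=12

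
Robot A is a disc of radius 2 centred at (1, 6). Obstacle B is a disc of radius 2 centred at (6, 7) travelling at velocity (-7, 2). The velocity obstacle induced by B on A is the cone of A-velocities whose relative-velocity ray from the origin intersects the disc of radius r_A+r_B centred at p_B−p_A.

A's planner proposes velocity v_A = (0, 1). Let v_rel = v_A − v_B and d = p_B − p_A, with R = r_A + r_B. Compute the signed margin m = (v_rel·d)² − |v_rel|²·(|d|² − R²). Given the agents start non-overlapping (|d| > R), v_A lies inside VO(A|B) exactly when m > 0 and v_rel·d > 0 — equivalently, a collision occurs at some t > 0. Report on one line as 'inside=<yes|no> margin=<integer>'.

d = (5, 1),  |d|² = 26;  R = 2+2 = 4,  c = 26−4² = 10
v_rel = (7, -1),  |v_rel|² = 50;  v_rel·d = (7)·(5) + (-1)·(1) = 34
50·t² − 68·t + 10 = 0  ⇒  m = 34² − 50·10 = 656
m = 656 > 0,  v_rel·d = 34 > 0  ⇒  inside

inside=yes margin=656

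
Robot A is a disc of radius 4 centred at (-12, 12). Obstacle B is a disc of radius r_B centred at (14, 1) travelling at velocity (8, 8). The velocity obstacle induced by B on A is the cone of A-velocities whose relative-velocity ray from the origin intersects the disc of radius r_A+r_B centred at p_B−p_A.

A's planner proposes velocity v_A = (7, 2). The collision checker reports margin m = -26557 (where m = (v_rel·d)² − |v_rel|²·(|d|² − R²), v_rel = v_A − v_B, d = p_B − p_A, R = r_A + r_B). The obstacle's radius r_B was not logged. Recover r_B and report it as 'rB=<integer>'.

m = -26557
d = (26, -11);  v_rel = (-1, -6),  |v_rel|² = 37
v_rel×d = (-1)·(-11) − (-6)·(26) = 167
since m = R²·37 − 167²:  R² = (27889 + -26557) / 37 = 36
R = √36 = 6  ⇒  r_B = 6 − 4 = 2

rB=2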